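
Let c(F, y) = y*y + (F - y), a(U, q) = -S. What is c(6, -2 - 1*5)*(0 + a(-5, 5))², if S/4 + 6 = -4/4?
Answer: 48608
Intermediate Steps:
S = -28 (S = -24 + 4*(-4/4) = -24 + 4*(-4*¼) = -24 + 4*(-1) = -24 - 4 = -28)
a(U, q) = 28 (a(U, q) = -1*(-28) = 28)
c(F, y) = F + y² - y (c(F, y) = y² + (F - y) = F + y² - y)
c(6, -2 - 1*5)*(0 + a(-5, 5))² = (6 + (-2 - 1*5)² - (-2 - 1*5))*(0 + 28)² = (6 + (-2 - 5)² - (-2 - 5))*28² = (6 + (-7)² - 1*(-7))*784 = (6 + 49 + 7)*784 = 62*784 = 48608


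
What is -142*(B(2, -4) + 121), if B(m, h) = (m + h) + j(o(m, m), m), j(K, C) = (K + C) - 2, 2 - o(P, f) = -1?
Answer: -17324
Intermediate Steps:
o(P, f) = 3 (o(P, f) = 2 - 1*(-1) = 2 + 1 = 3)
j(K, C) = -2 + C + K (j(K, C) = (C + K) - 2 = -2 + C + K)
B(m, h) = 1 + h + 2*m (B(m, h) = (m + h) + (-2 + m + 3) = (h + m) + (1 + m) = 1 + h + 2*m)
-142*(B(2, -4) + 121) = -142*((1 - 4 + 2*2) + 121) = -142*((1 - 4 + 4) + 121) = -142*(1 + 121) = -142*122 = -17324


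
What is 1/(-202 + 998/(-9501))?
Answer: -9501/1920200 ≈ -0.0049479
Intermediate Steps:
1/(-202 + 998/(-9501)) = 1/(-202 + 998*(-1/9501)) = 1/(-202 - 998/9501) = 1/(-1920200/9501) = -9501/1920200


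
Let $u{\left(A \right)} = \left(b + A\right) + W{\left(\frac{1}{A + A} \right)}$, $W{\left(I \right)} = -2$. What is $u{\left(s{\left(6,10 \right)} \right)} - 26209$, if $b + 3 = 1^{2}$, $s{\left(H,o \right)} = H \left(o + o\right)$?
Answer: $-26093$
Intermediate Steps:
$s{\left(H,o \right)} = 2 H o$ ($s{\left(H,o \right)} = H 2 o = 2 H o$)
$b = -2$ ($b = -3 + 1^{2} = -3 + 1 = -2$)
$u{\left(A \right)} = -4 + A$ ($u{\left(A \right)} = \left(-2 + A\right) - 2 = -4 + A$)
$u{\left(s{\left(6,10 \right)} \right)} - 26209 = \left(-4 + 2 \cdot 6 \cdot 10\right) - 26209 = \left(-4 + 120\right) - 26209 = 116 - 26209 = -26093$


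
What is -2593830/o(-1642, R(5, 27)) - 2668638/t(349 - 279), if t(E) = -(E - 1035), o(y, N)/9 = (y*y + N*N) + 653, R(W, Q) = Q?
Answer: -10798577817847/3904697835 ≈ -2765.5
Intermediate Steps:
o(y, N) = 5877 + 9*N**2 + 9*y**2 (o(y, N) = 9*((y*y + N*N) + 653) = 9*((y**2 + N**2) + 653) = 9*((N**2 + y**2) + 653) = 9*(653 + N**2 + y**2) = 5877 + 9*N**2 + 9*y**2)
t(E) = 1035 - E (t(E) = -(-1035 + E) = 1035 - E)
-2593830/o(-1642, R(5, 27)) - 2668638/t(349 - 279) = -2593830/(5877 + 9*27**2 + 9*(-1642)**2) - 2668638/(1035 - (349 - 279)) = -2593830/(5877 + 9*729 + 9*2696164) - 2668638/(1035 - 1*70) = -2593830/(5877 + 6561 + 24265476) - 2668638/(1035 - 70) = -2593830/24277914 - 2668638/965 = -2593830*1/24277914 - 2668638*1/965 = -432305/4046319 - 2668638/965 = -10798577817847/3904697835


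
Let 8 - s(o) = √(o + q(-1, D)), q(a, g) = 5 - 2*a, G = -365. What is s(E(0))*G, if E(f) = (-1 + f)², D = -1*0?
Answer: -2920 + 730*√2 ≈ -1887.6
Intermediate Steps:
D = 0
s(o) = 8 - √(7 + o) (s(o) = 8 - √(o + (5 - 2*(-1))) = 8 - √(o + (5 + 2)) = 8 - √(o + 7) = 8 - √(7 + o))
s(E(0))*G = (8 - √(7 + (-1 + 0)²))*(-365) = (8 - √(7 + (-1)²))*(-365) = (8 - √(7 + 1))*(-365) = (8 - √8)*(-365) = (8 - 2*√2)*(-365) = -2920 + 730*√2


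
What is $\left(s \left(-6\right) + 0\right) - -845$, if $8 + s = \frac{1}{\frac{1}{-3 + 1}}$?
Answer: $905$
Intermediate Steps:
$s = -10$ ($s = -8 + \frac{1}{\frac{1}{-3 + 1}} = -8 + \frac{1}{\frac{1}{-2}} = -8 + \frac{1}{- \frac{1}{2}} = -8 - 2 = -10$)
$\left(s \left(-6\right) + 0\right) - -845 = \left(\left(-10\right) \left(-6\right) + 0\right) - -845 = \left(60 + 0\right) + 845 = 60 + 845 = 905$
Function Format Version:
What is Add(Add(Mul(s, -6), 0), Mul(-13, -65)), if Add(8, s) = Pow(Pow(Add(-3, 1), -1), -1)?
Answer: 905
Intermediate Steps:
s = -10 (s = Add(-8, Pow(Pow(Add(-3, 1), -1), -1)) = Add(-8, Pow(Pow(-2, -1), -1)) = Add(-8, Pow(Rational(-1, 2), -1)) = Add(-8, -2) = -10)
Add(Add(Mul(s, -6), 0), Mul(-13, -65)) = Add(Add(Mul(-10, -6), 0), Mul(-13, -65)) = Add(Add(60, 0), 845) = Add(60, 845) = 905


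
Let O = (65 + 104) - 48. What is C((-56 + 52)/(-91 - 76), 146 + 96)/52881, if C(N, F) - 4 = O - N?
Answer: 6957/2943709 ≈ 0.0023633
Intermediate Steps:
O = 121 (O = 169 - 48 = 121)
C(N, F) = 125 - N (C(N, F) = 4 + (121 - N) = 125 - N)
C((-56 + 52)/(-91 - 76), 146 + 96)/52881 = (125 - (-56 + 52)/(-91 - 76))/52881 = (125 - (-4)/(-167))*(1/52881) = (125 - (-4)*(-1)/167)*(1/52881) = (125 - 1*4/167)*(1/52881) = (125 - 4/167)*(1/52881) = (20871/167)*(1/52881) = 6957/2943709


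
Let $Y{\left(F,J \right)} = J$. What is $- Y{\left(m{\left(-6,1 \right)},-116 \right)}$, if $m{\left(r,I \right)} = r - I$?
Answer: $116$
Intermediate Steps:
$- Y{\left(m{\left(-6,1 \right)},-116 \right)} = \left(-1\right) \left(-116\right) = 116$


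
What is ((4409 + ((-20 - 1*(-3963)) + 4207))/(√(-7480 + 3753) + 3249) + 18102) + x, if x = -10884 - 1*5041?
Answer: 23029332047/10559728 - 12559*I*√3727/10559728 ≈ 2180.9 - 0.072608*I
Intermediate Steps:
x = -15925 (x = -10884 - 5041 = -15925)
((4409 + ((-20 - 1*(-3963)) + 4207))/(√(-7480 + 3753) + 3249) + 18102) + x = ((4409 + ((-20 - 1*(-3963)) + 4207))/(√(-7480 + 3753) + 3249) + 18102) - 15925 = ((4409 + ((-20 + 3963) + 4207))/(√(-3727) + 3249) + 18102) - 15925 = ((4409 + (3943 + 4207))/(I*√3727 + 3249) + 18102) - 15925 = ((4409 + 8150)/(3249 + I*√3727) + 18102) - 15925 = (12559/(3249 + I*√3727) + 18102) - 15925 = (18102 + 12559/(3249 + I*√3727)) - 15925 = 2177 + 12559/(3249 + I*√3727)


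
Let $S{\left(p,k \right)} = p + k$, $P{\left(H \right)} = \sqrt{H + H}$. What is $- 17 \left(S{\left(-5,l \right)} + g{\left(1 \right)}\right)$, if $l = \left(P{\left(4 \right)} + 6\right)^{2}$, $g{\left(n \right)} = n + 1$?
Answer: $-697 - 408 \sqrt{2} \approx -1274.0$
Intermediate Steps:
$P{\left(H \right)} = \sqrt{2} \sqrt{H}$ ($P{\left(H \right)} = \sqrt{2 H} = \sqrt{2} \sqrt{H}$)
$g{\left(n \right)} = 1 + n$
$l = \left(6 + 2 \sqrt{2}\right)^{2}$ ($l = \left(\sqrt{2} \sqrt{4} + 6\right)^{2} = \left(\sqrt{2} \cdot 2 + 6\right)^{2} = \left(2 \sqrt{2} + 6\right)^{2} = \left(6 + 2 \sqrt{2}\right)^{2} \approx 77.941$)
$S{\left(p,k \right)} = k + p$
$- 17 \left(S{\left(-5,l \right)} + g{\left(1 \right)}\right) = - 17 \left(\left(\left(44 + 24 \sqrt{2}\right) - 5\right) + \left(1 + 1\right)\right) = - 17 \left(\left(39 + 24 \sqrt{2}\right) + 2\right) = - 17 \left(41 + 24 \sqrt{2}\right) = -697 - 408 \sqrt{2}$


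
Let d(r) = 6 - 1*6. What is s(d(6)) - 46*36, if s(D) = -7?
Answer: -1663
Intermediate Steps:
d(r) = 0 (d(r) = 6 - 6 = 0)
s(d(6)) - 46*36 = -7 - 46*36 = -7 - 1656 = -1663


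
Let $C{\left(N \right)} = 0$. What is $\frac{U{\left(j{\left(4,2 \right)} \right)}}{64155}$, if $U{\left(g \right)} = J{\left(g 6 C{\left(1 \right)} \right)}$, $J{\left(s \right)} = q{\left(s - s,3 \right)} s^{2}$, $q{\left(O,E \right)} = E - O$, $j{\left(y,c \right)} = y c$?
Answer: $0$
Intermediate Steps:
$j{\left(y,c \right)} = c y$
$J{\left(s \right)} = 3 s^{2}$ ($J{\left(s \right)} = \left(3 - \left(s - s\right)\right) s^{2} = \left(3 - 0\right) s^{2} = \left(3 + 0\right) s^{2} = 3 s^{2}$)
$U{\left(g \right)} = 0$ ($U{\left(g \right)} = 3 \left(g 6 \cdot 0\right)^{2} = 3 \left(6 g 0\right)^{2} = 3 \cdot 0^{2} = 3 \cdot 0 = 0$)
$\frac{U{\left(j{\left(4,2 \right)} \right)}}{64155} = \frac{0}{64155} = 0 \cdot \frac{1}{64155} = 0$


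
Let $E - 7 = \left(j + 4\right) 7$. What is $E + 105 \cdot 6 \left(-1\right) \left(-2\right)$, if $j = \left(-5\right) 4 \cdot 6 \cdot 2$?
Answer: $-385$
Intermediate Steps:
$j = -240$ ($j = \left(-20\right) 6 \cdot 2 = \left(-120\right) 2 = -240$)
$E = -1645$ ($E = 7 + \left(-240 + 4\right) 7 = 7 - 1652 = -1645$)
$E + 105 \cdot 6 \left(-1\right) \left(-2\right) = -1645 + 105 \cdot 6 \left(-1\right) \left(-2\right) = -1645 + 105 \left(\left(-6\right) \left(-2\right)\right) = -1645 + 105 \cdot 12 = -1645 + 1260 = -385$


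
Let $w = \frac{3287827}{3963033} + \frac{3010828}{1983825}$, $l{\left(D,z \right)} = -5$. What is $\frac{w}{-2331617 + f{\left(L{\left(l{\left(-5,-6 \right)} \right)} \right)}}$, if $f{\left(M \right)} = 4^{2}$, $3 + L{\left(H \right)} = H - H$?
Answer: $- \frac{25314793031}{25145353892077025} \approx -1.0067 \cdot 10^{-6}$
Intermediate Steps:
$L{\left(H \right)} = -3$ ($L{\left(H \right)} = -3 + \left(H - H\right) = -3 + 0 = -3$)
$f{\left(M \right)} = 16$
$w = \frac{25314793031}{10784587025}$ ($w = 3287827 \cdot \frac{1}{3963033} + 3010828 \cdot \frac{1}{1983825} = \frac{3287827}{3963033} + \frac{3010828}{1983825} = \frac{25314793031}{10784587025} \approx 2.3473$)
$\frac{w}{-2331617 + f{\left(L{\left(l{\left(-5,-6 \right)} \right)} \right)}} = \frac{25314793031}{10784587025 \left(-2331617 + 16\right)} = \frac{25314793031}{10784587025 \left(-2331601\right)} = \frac{25314793031}{10784587025} \left(- \frac{1}{2331601}\right) = - \frac{25314793031}{25145353892077025}$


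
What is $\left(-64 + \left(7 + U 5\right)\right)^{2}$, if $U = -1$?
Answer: $3844$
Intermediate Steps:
$\left(-64 + \left(7 + U 5\right)\right)^{2} = \left(-64 + \left(7 - 5\right)\right)^{2} = \left(-64 + 2\right)^{2} = \left(-62\right)^{2} = 3844$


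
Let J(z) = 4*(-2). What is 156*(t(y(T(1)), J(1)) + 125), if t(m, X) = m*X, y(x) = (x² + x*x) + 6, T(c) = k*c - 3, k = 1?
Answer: 2028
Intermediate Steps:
T(c) = -3 + c (T(c) = 1*c - 3 = c - 3 = -3 + c)
y(x) = 6 + 2*x² (y(x) = (x² + x²) + 6 = 2*x² + 6 = 6 + 2*x²)
J(z) = -8
t(m, X) = X*m
156*(t(y(T(1)), J(1)) + 125) = 156*(-8*(6 + 2*(-3 + 1)²) + 125) = 156*(-8*(6 + 2*(-2)²) + 125) = 156*(-8*(6 + 2*4) + 125) = 156*(-8*(6 + 8) + 125) = 156*(-8*14 + 125) = 156*(-112 + 125) = 156*13 = 2028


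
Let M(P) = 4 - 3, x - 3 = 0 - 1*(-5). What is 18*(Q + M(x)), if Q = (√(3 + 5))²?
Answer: 162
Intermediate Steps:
x = 8 (x = 3 + (0 - 1*(-5)) = 3 + (0 + 5) = 3 + 5 = 8)
Q = 8 (Q = (√8)² = (2*√2)² = 8)
M(P) = 1
18*(Q + M(x)) = 18*(8 + 1) = 18*9 = 162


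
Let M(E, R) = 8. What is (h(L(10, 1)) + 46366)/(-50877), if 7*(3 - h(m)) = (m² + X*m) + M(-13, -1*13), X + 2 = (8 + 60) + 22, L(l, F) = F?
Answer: -36054/39571 ≈ -0.91112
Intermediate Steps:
X = 88 (X = -2 + ((8 + 60) + 22) = -2 + (68 + 22) = -2 + 90 = 88)
h(m) = 13/7 - 88*m/7 - m²/7 (h(m) = 3 - ((m² + 88*m) + 8)/7 = 3 - (8 + m² + 88*m)/7 = 3 + (-8/7 - 88*m/7 - m²/7) = 13/7 - 88*m/7 - m²/7)
(h(L(10, 1)) + 46366)/(-50877) = ((13/7 - 88/7*1 - ⅐*1²) + 46366)/(-50877) = ((13/7 - 88/7 - ⅐*1) + 46366)*(-1/50877) = ((13/7 - 88/7 - ⅐) + 46366)*(-1/50877) = (-76/7 + 46366)*(-1/50877) = (324486/7)*(-1/50877) = -36054/39571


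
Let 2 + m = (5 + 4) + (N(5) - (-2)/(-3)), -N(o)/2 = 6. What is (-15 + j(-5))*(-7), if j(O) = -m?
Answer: 196/3 ≈ 65.333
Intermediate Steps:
N(o) = -12 (N(o) = -2*6 = -12)
m = -17/3 (m = -2 + ((5 + 4) + (-12 - (-2)/(-3))) = -2 + (9 + (-12 - (-2)*(-1)/3)) = -2 + (9 + (-12 - 1*2/3)) = -2 + (9 + (-12 - 2/3)) = -2 + (9 - 38/3) = -2 - 11/3 = -17/3 ≈ -5.6667)
j(O) = 17/3 (j(O) = -1*(-17/3) = 17/3)
(-15 + j(-5))*(-7) = (-15 + 17/3)*(-7) = -28/3*(-7) = 196/3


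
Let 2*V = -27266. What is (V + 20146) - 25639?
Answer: -19126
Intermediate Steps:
V = -13633 (V = (1/2)*(-27266) = -13633)
(V + 20146) - 25639 = (-13633 + 20146) - 25639 = 6513 - 25639 = -19126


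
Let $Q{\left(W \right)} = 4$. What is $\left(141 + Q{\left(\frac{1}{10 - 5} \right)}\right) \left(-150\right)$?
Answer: $-21750$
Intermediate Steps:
$\left(141 + Q{\left(\frac{1}{10 - 5} \right)}\right) \left(-150\right) = \left(141 + 4\right) \left(-150\right) = 145 \left(-150\right) = -21750$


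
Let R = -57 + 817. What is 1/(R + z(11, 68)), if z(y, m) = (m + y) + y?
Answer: 1/850 ≈ 0.0011765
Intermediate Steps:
R = 760
z(y, m) = m + 2*y
1/(R + z(11, 68)) = 1/(760 + (68 + 2*11)) = 1/(760 + (68 + 22)) = 1/(760 + 90) = 1/850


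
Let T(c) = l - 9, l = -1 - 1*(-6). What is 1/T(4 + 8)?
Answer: -¼ ≈ -0.25000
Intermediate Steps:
l = 5 (l = -1 + 6 = 5)
T(c) = -4 (T(c) = 5 - 9 = -4)
1/T(4 + 8) = 1/(-4) = -¼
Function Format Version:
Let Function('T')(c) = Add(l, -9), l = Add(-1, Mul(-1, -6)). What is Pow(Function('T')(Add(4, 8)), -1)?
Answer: Rational(-1, 4) ≈ -0.25000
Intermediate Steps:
l = 5 (l = Add(-1, 6) = 5)
Function('T')(c) = -4 (Function('T')(c) = Add(5, -9) = -4)
Pow(Function('T')(Add(4, 8)), -1) = Pow(-4, -1) = Rational(-1, 4)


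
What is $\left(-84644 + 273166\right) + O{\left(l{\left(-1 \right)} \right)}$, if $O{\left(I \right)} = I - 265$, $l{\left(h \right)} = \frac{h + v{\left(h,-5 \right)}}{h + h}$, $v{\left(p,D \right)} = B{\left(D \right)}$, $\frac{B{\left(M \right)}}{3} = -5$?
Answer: $188265$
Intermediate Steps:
$B{\left(M \right)} = -15$ ($B{\left(M \right)} = 3 \left(-5\right) = -15$)
$v{\left(p,D \right)} = -15$
$l{\left(h \right)} = \frac{-15 + h}{2 h}$ ($l{\left(h \right)} = \frac{h - 15}{h + h} = \frac{-15 + h}{2 h}$)
$O{\left(I \right)} = -265 + I$
$\left(-84644 + 273166\right) + O{\left(l{\left(-1 \right)} \right)} = \left(-84644 + 273166\right) - \left(265 - \frac{-15 - 1}{2 \left(-1\right)}\right) = 188522 - \left(265 + \frac{1}{2} \left(-16\right)\right) = 188522 + \left(-265 + 8\right) = 188522 - 257 = 188265$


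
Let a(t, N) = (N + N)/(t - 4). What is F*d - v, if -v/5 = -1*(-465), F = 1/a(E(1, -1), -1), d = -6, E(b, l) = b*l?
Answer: 2310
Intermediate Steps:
a(t, N) = 2*N/(-4 + t) (a(t, N) = (2*N)/(-4 + t) = 2*N/(-4 + t))
F = 5/2 (F = 1/(2*(-1)/(-4 + 1*(-1))) = 1/(2*(-1)/(-4 - 1)) = 1/(2*(-1)/(-5)) = 1/(2*(-1)*(-⅕)) = 1/(⅖) = 5/2 ≈ 2.5000)
v = -2325 (v = -(-5)*(-465) = -5*465 = -2325)
F*d - v = (5/2)*(-6) - 1*(-2325) = -15 + 2325 = 2310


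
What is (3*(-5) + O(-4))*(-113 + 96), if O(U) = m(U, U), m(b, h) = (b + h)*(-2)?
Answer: -17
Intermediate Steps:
m(b, h) = -2*b - 2*h
O(U) = -4*U (O(U) = -2*U - 2*U = -4*U)
(3*(-5) + O(-4))*(-113 + 96) = (3*(-5) - 4*(-4))*(-113 + 96) = (-15 + 16)*(-17) = 1*(-17) = -17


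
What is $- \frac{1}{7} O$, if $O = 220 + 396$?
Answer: $-88$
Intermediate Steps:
$O = 616$
$- \frac{1}{7} O = - \frac{1}{7} \cdot 616 = \left(-1\right) \frac{1}{7} \cdot 616 = \left(- \frac{1}{7}\right) 616 = -88$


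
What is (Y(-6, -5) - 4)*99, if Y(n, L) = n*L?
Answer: 2574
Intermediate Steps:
Y(n, L) = L*n
(Y(-6, -5) - 4)*99 = (-5*(-6) - 4)*99 = (30 - 4)*99 = 26*99 = 2574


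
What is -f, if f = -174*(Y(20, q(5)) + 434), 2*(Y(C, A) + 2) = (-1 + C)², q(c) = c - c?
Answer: 106575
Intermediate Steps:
q(c) = 0
Y(C, A) = -2 + (-1 + C)²/2
f = -106575 (f = -174*((-2 + (-1 + 20)²/2) + 434) = -174*((-2 + (½)*19²) + 434) = -174*((-2 + (½)*361) + 434) = -174*((-2 + 361/2) + 434) = -174*(357/2 + 434) = -174*1225/2 = -106575)
-f = -1*(-106575) = 106575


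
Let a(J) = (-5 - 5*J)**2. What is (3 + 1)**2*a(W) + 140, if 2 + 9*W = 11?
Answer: 1740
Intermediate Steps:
W = 1 (W = -2/9 + (1/9)*11 = -2/9 + 11/9 = 1)
(3 + 1)**2*a(W) + 140 = (3 + 1)**2*(25*(1 + 1)**2) + 140 = 4**2*(25*2**2) + 140 = 16*(25*4) + 140 = 16*100 + 140 = 1600 + 140 = 1740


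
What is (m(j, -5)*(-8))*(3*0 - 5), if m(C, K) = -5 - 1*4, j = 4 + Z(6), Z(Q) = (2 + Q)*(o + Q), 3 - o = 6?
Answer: -360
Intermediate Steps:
o = -3 (o = 3 - 1*6 = 3 - 6 = -3)
Z(Q) = (-3 + Q)*(2 + Q) (Z(Q) = (2 + Q)*(-3 + Q) = (-3 + Q)*(2 + Q))
j = 28 (j = 4 + (-6 + 6² - 1*6) = 4 + (-6 + 36 - 6) = 4 + 24 = 28)
m(C, K) = -9 (m(C, K) = -5 - 4 = -9)
(m(j, -5)*(-8))*(3*0 - 5) = (-9*(-8))*(3*0 - 5) = 72*(0 - 5) = 72*(-5) = -360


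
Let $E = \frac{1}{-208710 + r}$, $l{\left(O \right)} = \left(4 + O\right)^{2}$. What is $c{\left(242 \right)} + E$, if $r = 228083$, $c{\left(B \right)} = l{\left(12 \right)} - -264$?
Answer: $\frac{10073961}{19373} \approx 520.0$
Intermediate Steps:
$c{\left(B \right)} = 520$ ($c{\left(B \right)} = \left(4 + 12\right)^{2} - -264 = 16^{2} + 264 = 256 + 264 = 520$)
$E = \frac{1}{19373}$ ($E = \frac{1}{-208710 + 228083} = \frac{1}{19373} \approx 5.1618 \cdot 10^{-5}$)
$c{\left(242 \right)} + E = 520 + \frac{1}{19373} = \frac{10073961}{19373}$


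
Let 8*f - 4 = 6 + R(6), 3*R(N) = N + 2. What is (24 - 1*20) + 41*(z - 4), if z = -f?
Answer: -2699/12 ≈ -224.92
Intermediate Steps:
R(N) = 2/3 + N/3 (R(N) = (N + 2)/3 = (2 + N)/3 = 2/3 + N/3)
f = 19/12 (f = 1/2 + (6 + (2/3 + (1/3)*6))/8 = 1/2 + (6 + (2/3 + 2))/8 = 1/2 + (6 + 8/3)/8 = 1/2 + (1/8)*(26/3) = 1/2 + 13/12 = 19/12 ≈ 1.5833)
z = -19/12 (z = -1*19/12 = -19/12 ≈ -1.5833)
(24 - 1*20) + 41*(z - 4) = (24 - 1*20) + 41*(-19/12 - 4) = (24 - 20) + 41*(-67/12) = 4 - 2747/12 = -2699/12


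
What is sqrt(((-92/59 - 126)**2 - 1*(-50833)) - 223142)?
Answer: I*sqrt(543166953)/59 ≈ 395.02*I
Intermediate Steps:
sqrt(((-92/59 - 126)**2 - 1*(-50833)) - 223142) = sqrt(((-92*1/59 - 126)**2 + 50833) - 223142) = sqrt(((-92/59 - 126)**2 + 50833) - 223142) = sqrt(((-7526/59)**2 + 50833) - 223142) = sqrt((56640676/3481 + 50833) - 223142) = sqrt(233590349/3481 - 223142) = sqrt(-543166953/3481) = I*sqrt(543166953)/59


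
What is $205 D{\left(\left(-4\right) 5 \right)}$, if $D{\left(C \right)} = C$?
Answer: $-4100$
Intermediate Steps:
$205 D{\left(\left(-4\right) 5 \right)} = 205 \left(\left(-4\right) 5\right) = 205 \left(-20\right) = -4100$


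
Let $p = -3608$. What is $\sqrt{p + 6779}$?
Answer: $\sqrt{3171} \approx 56.312$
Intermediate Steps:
$\sqrt{p + 6779} = \sqrt{-3608 + 6779} = \sqrt{3171}$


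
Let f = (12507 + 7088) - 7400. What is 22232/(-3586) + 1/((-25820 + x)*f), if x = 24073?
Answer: -236822657933/38199264345 ≈ -6.1997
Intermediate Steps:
f = 12195 (f = 19595 - 7400 = 12195)
22232/(-3586) + 1/((-25820 + x)*f) = 22232/(-3586) + 1/((-25820 + 24073)*12195) = 22232*(-1/3586) + (1/12195)/(-1747) = -11116/1793 - 1/1747*1/12195 = -11116/1793 - 1/21304665 = -236822657933/38199264345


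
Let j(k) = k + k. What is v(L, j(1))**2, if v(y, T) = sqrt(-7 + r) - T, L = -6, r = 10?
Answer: (2 - sqrt(3))**2 ≈ 0.071797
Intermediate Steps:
j(k) = 2*k
v(y, T) = sqrt(3) - T (v(y, T) = sqrt(-7 + 10) - T = sqrt(3) - T)
v(L, j(1))**2 = (sqrt(3) - 2)**2 = (-2 + sqrt(3))**2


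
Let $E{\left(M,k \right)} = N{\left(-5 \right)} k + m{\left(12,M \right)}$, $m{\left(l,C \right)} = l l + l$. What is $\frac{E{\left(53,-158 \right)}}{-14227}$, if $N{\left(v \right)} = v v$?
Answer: $\frac{3794}{14227} \approx 0.26668$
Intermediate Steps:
$N{\left(v \right)} = v^{2}$
$m{\left(l,C \right)} = l + l^{2}$ ($m{\left(l,C \right)} = l^{2} + l = l + l^{2}$)
$E{\left(M,k \right)} = 156 + 25 k$ ($E{\left(M,k \right)} = \left(-5\right)^{2} k + 12 \left(1 + 12\right) = 25 k + 12 \cdot 13 = 25 k + 156 = 156 + 25 k$)
$\frac{E{\left(53,-158 \right)}}{-14227} = \frac{156 + 25 \left(-158\right)}{-14227} = \left(156 - 3950\right) \left(- \frac{1}{14227}\right) = \left(-3794\right) \left(- \frac{1}{14227}\right) = \frac{3794}{14227}$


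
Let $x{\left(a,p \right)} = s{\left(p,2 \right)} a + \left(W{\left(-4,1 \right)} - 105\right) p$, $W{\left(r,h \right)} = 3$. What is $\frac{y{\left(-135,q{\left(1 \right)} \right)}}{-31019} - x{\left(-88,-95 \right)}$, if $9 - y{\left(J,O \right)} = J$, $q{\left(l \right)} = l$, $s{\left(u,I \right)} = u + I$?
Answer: $- \frac{554433750}{31019} \approx -17874.0$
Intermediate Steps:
$s{\left(u,I \right)} = I + u$
$y{\left(J,O \right)} = 9 - J$
$x{\left(a,p \right)} = - 102 p + a \left(2 + p\right)$ ($x{\left(a,p \right)} = \left(2 + p\right) a + \left(3 - 105\right) p = a \left(2 + p\right) - 102 p = - 102 p + a \left(2 + p\right)$)
$\frac{y{\left(-135,q{\left(1 \right)} \right)}}{-31019} - x{\left(-88,-95 \right)} = \frac{9 - -135}{-31019} - \left(\left(-102\right) \left(-95\right) - 88 \left(2 - 95\right)\right) = \left(9 + 135\right) \left(- \frac{1}{31019}\right) - \left(9690 - -8184\right) = 144 \left(- \frac{1}{31019}\right) - \left(9690 + 8184\right) = - \frac{144}{31019} - 17874 = - \frac{554433750}{31019}$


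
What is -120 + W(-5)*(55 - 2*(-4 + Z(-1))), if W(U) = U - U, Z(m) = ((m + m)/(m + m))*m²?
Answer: -120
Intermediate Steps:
Z(m) = m² (Z(m) = ((2*m)/((2*m)))*m² = ((2*m)*(1/(2*m)))*m² = 1*m² = m²)
W(U) = 0
-120 + W(-5)*(55 - 2*(-4 + Z(-1))) = -120 + 0*(55 - 2*(-4 + (-1)²)) = -120 + 0*(55 - 2*(-4 + 1)) = -120 + 0*(55 - 2*(-3)) = -120 + 0*(55 + 6) = -120 + 0*61 = -120 + 0 = -120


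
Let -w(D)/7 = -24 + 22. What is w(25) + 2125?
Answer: 2139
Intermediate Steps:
w(D) = 14 (w(D) = -7*(-24 + 22) = -7*(-2) = 14)
w(25) + 2125 = 14 + 2125 = 2139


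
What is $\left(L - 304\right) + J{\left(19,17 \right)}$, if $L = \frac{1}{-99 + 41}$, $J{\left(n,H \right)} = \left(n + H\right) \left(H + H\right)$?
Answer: $\frac{53359}{58} \approx 919.98$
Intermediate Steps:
$J{\left(n,H \right)} = 2 H \left(H + n\right)$ ($J{\left(n,H \right)} = \left(H + n\right) 2 H = 2 H \left(H + n\right)$)
$L = - \frac{1}{58}$ ($L = \frac{1}{-58} = - \frac{1}{58} \approx -0.017241$)
$\left(L - 304\right) + J{\left(19,17 \right)} = \left(- \frac{1}{58} - 304\right) + 2 \cdot 17 \left(17 + 19\right) = - \frac{17633}{58} + 2 \cdot 17 \cdot 36 = - \frac{17633}{58} + 1224 = \frac{53359}{58}$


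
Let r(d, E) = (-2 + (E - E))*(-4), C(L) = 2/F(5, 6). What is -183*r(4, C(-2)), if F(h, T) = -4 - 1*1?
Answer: -1464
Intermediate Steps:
F(h, T) = -5 (F(h, T) = -4 - 1 = -5)
C(L) = -⅖ (C(L) = 2/(-5) = 2*(-⅕) = -⅖)
r(d, E) = 8 (r(d, E) = (-2 + 0)*(-4) = -2*(-4) = 8)
-183*r(4, C(-2)) = -183*8 = -1464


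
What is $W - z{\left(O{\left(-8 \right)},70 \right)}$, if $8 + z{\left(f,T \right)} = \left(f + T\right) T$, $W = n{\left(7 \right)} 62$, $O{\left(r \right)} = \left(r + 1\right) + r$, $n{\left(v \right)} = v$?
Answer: $-3408$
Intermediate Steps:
$O{\left(r \right)} = 1 + 2 r$ ($O{\left(r \right)} = \left(1 + r\right) + r = 1 + 2 r$)
$W = 434$ ($W = 7 \cdot 62 = 434$)
$z{\left(f,T \right)} = -8 + T \left(T + f\right)$ ($z{\left(f,T \right)} = -8 + \left(f + T\right) T = -8 + \left(T + f\right) T = -8 + T \left(T + f\right)$)
$W - z{\left(O{\left(-8 \right)},70 \right)} = 434 - \left(-8 + 70^{2} + 70 \left(1 + 2 \left(-8\right)\right)\right) = 434 - \left(-8 + 4900 + 70 \left(1 - 16\right)\right) = 434 - \left(-8 + 4900 + 70 \left(-15\right)\right) = 434 - \left(-8 + 4900 - 1050\right) = 434 - 3842 = -3408$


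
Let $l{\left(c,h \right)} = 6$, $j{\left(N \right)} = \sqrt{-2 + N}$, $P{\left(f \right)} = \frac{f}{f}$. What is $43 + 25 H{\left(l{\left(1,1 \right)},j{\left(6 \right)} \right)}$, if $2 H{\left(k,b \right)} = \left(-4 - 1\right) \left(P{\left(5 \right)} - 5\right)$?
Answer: $293$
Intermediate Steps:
$P{\left(f \right)} = 1$
$H{\left(k,b \right)} = 10$ ($H{\left(k,b \right)} = \frac{\left(-4 - 1\right) \left(1 - 5\right)}{2} = \frac{\left(-5\right) \left(-4\right)}{2} = \frac{1}{2} \cdot 20 = 10$)
$43 + 25 H{\left(l{\left(1,1 \right)},j{\left(6 \right)} \right)} = 43 + 25 \cdot 10 = 43 + 250 = 293$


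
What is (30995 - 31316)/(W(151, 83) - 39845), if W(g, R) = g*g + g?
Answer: 107/5631 ≈ 0.019002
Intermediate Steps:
W(g, R) = g + g² (W(g, R) = g² + g = g + g²)
(30995 - 31316)/(W(151, 83) - 39845) = (30995 - 31316)/(151*(1 + 151) - 39845) = -321/(151*152 - 39845) = -321/(22952 - 39845) = -321/(-16893) = -321*(-1/16893) = 107/5631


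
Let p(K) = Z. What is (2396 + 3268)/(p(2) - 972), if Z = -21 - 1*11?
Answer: -1416/251 ≈ -5.6414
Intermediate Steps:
Z = -32 (Z = -21 - 11 = -32)
p(K) = -32
(2396 + 3268)/(p(2) - 972) = (2396 + 3268)/(-32 - 972) = 5664/(-1004) = 5664*(-1/1004) = -1416/251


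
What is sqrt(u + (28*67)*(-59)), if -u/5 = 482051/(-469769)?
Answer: 3*I*sqrt(2713881702151981)/469769 ≈ 332.68*I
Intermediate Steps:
u = 2410255/469769 (u = -2410255/(-469769) = -2410255*(-1)/469769 = -5*(-482051/469769) = 2410255/469769 ≈ 5.1307)
sqrt(u + (28*67)*(-59)) = sqrt(2410255/469769 + (28*67)*(-59)) = sqrt(2410255/469769 + 1876*(-59)) = sqrt(2410255/469769 - 110684) = sqrt(-51993501741/469769) = 3*I*sqrt(2713881702151981)/469769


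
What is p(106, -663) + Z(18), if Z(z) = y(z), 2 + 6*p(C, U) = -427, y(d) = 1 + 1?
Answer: -139/2 ≈ -69.500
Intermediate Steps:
y(d) = 2
p(C, U) = -143/2 (p(C, U) = -1/3 + (1/6)*(-427) = -1/3 - 427/6 = -143/2)
Z(z) = 2
p(106, -663) + Z(18) = -143/2 + 2 = -139/2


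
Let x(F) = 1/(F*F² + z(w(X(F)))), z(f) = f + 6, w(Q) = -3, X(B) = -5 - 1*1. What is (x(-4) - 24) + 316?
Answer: 17811/61 ≈ 291.98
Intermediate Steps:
X(B) = -6 (X(B) = -5 - 1 = -6)
z(f) = 6 + f
x(F) = 1/(3 + F³) (x(F) = 1/(F*F² + (6 - 3)) = 1/(F³ + 3) = 1/(3 + F³))
(x(-4) - 24) + 316 = (1/(3 + (-4)³) - 24) + 316 = (1/(3 - 64) - 24) + 316 = (1/(-61) - 24) + 316 = (-1/61 - 24) + 316 = -1465/61 + 316 = 17811/61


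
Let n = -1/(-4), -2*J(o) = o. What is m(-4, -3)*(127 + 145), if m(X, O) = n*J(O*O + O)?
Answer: -204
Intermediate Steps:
J(o) = -o/2
n = 1/4 (n = -1*(-1/4) = 1/4 ≈ 0.25000)
m(X, O) = -O/8 - O**2/8 (m(X, O) = (-(O*O + O)/2)/4 = (-(O**2 + O)/2)/4 = (-(O + O**2)/2)/4 = (-O/2 - O**2/2)/4 = -O/8 - O**2/8)
m(-4, -3)*(127 + 145) = (-1/8*(-3)*(1 - 3))*(127 + 145) = -1/8*(-3)*(-2)*272 = -3/4*272 = -204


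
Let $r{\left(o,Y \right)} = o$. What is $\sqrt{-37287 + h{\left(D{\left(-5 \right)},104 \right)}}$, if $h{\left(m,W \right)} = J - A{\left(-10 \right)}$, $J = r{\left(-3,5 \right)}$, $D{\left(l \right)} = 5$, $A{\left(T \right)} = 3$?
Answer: $i \sqrt{37293} \approx 193.11 i$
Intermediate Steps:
$J = -3$
$h{\left(m,W \right)} = -6$ ($h{\left(m,W \right)} = -3 - 3 = -6$)
$\sqrt{-37287 + h{\left(D{\left(-5 \right)},104 \right)}} = \sqrt{-37287 - 6} = \sqrt{-37293} = i \sqrt{37293}$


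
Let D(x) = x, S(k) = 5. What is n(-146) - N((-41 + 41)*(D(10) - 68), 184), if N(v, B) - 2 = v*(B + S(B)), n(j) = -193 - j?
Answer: -49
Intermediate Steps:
N(v, B) = 2 + v*(5 + B) (N(v, B) = 2 + v*(B + 5) = 2 + v*(5 + B))
n(-146) - N((-41 + 41)*(D(10) - 68), 184) = (-193 - 1*(-146)) - (2 + 5*((-41 + 41)*(10 - 68)) + 184*((-41 + 41)*(10 - 68))) = (-193 + 146) - (2 + 5*(0*(-58)) + 184*(0*(-58))) = -47 - (2 + 5*0 + 184*0) = -47 - (2 + 0 + 0) = -47 - 1*2 = -47 - 2 = -49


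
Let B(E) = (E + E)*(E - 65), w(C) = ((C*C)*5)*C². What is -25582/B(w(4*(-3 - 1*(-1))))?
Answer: -12791/418099200 ≈ -3.0593e-5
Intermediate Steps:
w(C) = 5*C⁴ (w(C) = (C²*5)*C² = (5*C²)*C² = 5*C⁴)
B(E) = 2*E*(-65 + E) (B(E) = (2*E)*(-65 + E) = 2*E*(-65 + E))
-25582/B(w(4*(-3 - 1*(-1)))) = -25582*1/(2560*(-65 + 5*(4*(-3 - 1*(-1)))⁴)*(-3 - 1*(-1))⁴) = -25582*1/(2560*(-65 + 5*(4*(-3 + 1))⁴)*(-3 + 1)⁴) = -25582*1/(40960*(-65 + 5*(4*(-2))⁴)) = -25582*1/(40960*(-65 + 5*(-8)⁴)) = -25582*1/(40960*(-65 + 5*4096)) = -25582*1/(40960*(-65 + 20480)) = -25582/(2*20480*20415) = -25582/836198400 = -25582*1/836198400 = -12791/418099200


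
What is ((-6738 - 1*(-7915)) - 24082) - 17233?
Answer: -40138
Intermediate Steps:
((-6738 - 1*(-7915)) - 24082) - 17233 = ((-6738 + 7915) - 24082) - 17233 = (1177 - 24082) - 17233 = -22905 - 17233 = -40138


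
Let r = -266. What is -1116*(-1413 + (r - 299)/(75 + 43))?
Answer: 93352842/59 ≈ 1.5823e+6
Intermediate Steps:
-1116*(-1413 + (r - 299)/(75 + 43)) = -1116*(-1413 + (-266 - 299)/(75 + 43)) = -1116*(-1413 - 565/118) = -1116*(-167299/118) = 93352842/59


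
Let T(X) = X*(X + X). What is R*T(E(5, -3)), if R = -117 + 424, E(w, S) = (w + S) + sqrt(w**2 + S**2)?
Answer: 23332 + 2456*sqrt(34) ≈ 37653.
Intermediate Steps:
E(w, S) = S + w + sqrt(S**2 + w**2) (E(w, S) = (S + w) + sqrt(S**2 + w**2) = S + w + sqrt(S**2 + w**2))
T(X) = 2*X**2 (T(X) = X*(2*X) = 2*X**2)
R = 307
R*T(E(5, -3)) = 307*(2*(-3 + 5 + sqrt((-3)**2 + 5**2))**2) = 307*(2*(-3 + 5 + sqrt(9 + 25))**2) = 307*(2*(-3 + 5 + sqrt(34))**2) = 307*(2*(2 + sqrt(34))**2) = 614*(2 + sqrt(34))**2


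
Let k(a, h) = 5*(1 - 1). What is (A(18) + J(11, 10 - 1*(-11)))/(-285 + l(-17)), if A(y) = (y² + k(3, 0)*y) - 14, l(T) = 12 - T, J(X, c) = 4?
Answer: -157/128 ≈ -1.2266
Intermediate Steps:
k(a, h) = 0 (k(a, h) = 5*0 = 0)
A(y) = -14 + y² (A(y) = (y² + 0*y) - 14 = (y² + 0) - 14 = y² - 14 = -14 + y²)
(A(18) + J(11, 10 - 1*(-11)))/(-285 + l(-17)) = ((-14 + 18²) + 4)/(-285 + (12 - 1*(-17))) = ((-14 + 324) + 4)/(-285 + (12 + 17)) = (310 + 4)/(-285 + 29) = 314/(-256) = 314*(-1/256) = -157/128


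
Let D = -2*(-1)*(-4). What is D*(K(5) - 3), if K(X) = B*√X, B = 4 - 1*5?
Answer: 24 + 8*√5 ≈ 41.889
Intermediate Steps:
B = -1 (B = 4 - 5 = -1)
K(X) = -√X
D = -8 (D = 2*(-4) = -8)
D*(K(5) - 3) = -8*(-√5 - 3) = -8*(-3 - √5) = 24 + 8*√5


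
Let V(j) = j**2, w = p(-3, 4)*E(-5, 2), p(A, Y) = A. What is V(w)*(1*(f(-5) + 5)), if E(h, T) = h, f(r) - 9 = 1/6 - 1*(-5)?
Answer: 8625/2 ≈ 4312.5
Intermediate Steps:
f(r) = 85/6 (f(r) = 9 + (1/6 - 1*(-5)) = 9 + (1/6 + 5) = 9 + 31/6 = 85/6)
w = 15 (w = -3*(-5) = 15)
V(w)*(1*(f(-5) + 5)) = 15**2*(1*(85/6 + 5)) = 225*(1*(115/6)) = 225*(115/6) = 8625/2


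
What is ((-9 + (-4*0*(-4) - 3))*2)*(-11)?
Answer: 264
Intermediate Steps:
((-9 + (-4*0*(-4) - 3))*2)*(-11) = ((-9 + (0*(-4) - 3))*2)*(-11) = ((-9 + (0 - 3))*2)*(-11) = ((-9 - 3)*2)*(-11) = -12*2*(-11) = -24*(-11) = 264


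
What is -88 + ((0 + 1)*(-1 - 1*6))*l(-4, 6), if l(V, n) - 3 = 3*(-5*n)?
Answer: 521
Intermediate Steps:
l(V, n) = 3 - 15*n (l(V, n) = 3 + 3*(-5*n) = 3 - 15*n)
-88 + ((0 + 1)*(-1 - 1*6))*l(-4, 6) = -88 + ((0 + 1)*(-1 - 1*6))*(3 - 15*6) = -88 + (1*(-1 - 6))*(3 - 90) = -88 + (1*(-7))*(-87) = -88 - 7*(-87) = -88 + 609 = 521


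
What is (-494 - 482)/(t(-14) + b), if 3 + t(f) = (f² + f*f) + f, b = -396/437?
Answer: -426512/163479 ≈ -2.6090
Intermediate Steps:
b = -396/437 (b = -396*1/437 = -396/437 ≈ -0.90618)
t(f) = -3 + f + 2*f² (t(f) = -3 + ((f² + f*f) + f) = -3 + ((f² + f²) + f) = -3 + (2*f² + f) = -3 + (f + 2*f²) = -3 + f + 2*f²)
(-494 - 482)/(t(-14) + b) = (-494 - 482)/((-3 - 14 + 2*(-14)²) - 396/437) = -976/((-3 - 14 + 2*196) - 396/437) = -976/((-3 - 14 + 392) - 396/437) = -976/(375 - 396/437) = -976/163479/437 = -976*437/163479 = -426512/163479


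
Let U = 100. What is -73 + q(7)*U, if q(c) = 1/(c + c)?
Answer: -461/7 ≈ -65.857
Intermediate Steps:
q(c) = 1/(2*c)
-73 + q(7)*U = -73 + ((½)/7)*100 = -73 + ((½)*(⅐))*100 = -73 + (1/14)*100 = -73 + 50/7 = -461/7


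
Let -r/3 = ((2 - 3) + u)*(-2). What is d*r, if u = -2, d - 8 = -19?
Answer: 198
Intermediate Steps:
d = -11 (d = 8 - 19 = -11)
r = -18 (r = -3*((2 - 3) - 2)*(-2) = -3*(-1 - 2)*(-2) = -(-9)*(-2) = -3*6 = -18)
d*r = -11*(-18) = 198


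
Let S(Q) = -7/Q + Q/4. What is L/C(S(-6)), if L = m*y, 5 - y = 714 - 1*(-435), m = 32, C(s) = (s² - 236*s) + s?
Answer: -164736/353 ≈ -466.67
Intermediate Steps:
S(Q) = -7/Q + Q/4 (S(Q) = -7/Q + Q*(¼) = -7/Q + Q/4)
C(s) = s² - 235*s
y = -1144 (y = 5 - (714 - 1*(-435)) = 5 - (714 + 435) = 5 - 1*1149 = 5 - 1149 = -1144)
L = -36608 (L = 32*(-1144) = -36608)
L/C(S(-6)) = -36608*1/((-235 + (-7/(-6) + (¼)*(-6)))*(-7/(-6) + (¼)*(-6))) = -36608*1/((-235 + (-7*(-⅙) - 3/2))*(-7*(-⅙) - 3/2)) = -36608*1/((-235 + (7/6 - 3/2))*(7/6 - 3/2)) = -36608*(-3/(-235 - ⅓)) = -36608/((-⅓*(-706/3))) = -36608/706/9 = -36608*9/706 = -164736/353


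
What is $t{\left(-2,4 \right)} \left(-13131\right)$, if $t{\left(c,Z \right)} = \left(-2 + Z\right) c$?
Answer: $52524$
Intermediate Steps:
$t{\left(c,Z \right)} = c \left(-2 + Z\right)$
$t{\left(-2,4 \right)} \left(-13131\right) = - 2 \left(-2 + 4\right) \left(-13131\right) = \left(-2\right) 2 \left(-13131\right) = \left(-4\right) \left(-13131\right) = 52524$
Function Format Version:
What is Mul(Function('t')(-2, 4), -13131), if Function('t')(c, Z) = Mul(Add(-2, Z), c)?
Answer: 52524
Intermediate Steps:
Function('t')(c, Z) = Mul(c, Add(-2, Z))
Mul(Function('t')(-2, 4), -13131) = Mul(Mul(-2, Add(-2, 4)), -13131) = Mul(Mul(-2, 2), -13131) = Mul(-4, -13131) = 52524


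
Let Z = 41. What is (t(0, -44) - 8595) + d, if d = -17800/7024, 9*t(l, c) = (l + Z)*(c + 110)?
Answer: -21853949/2634 ≈ -8296.9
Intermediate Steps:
t(l, c) = (41 + l)*(110 + c)/9 (t(l, c) = ((l + 41)*(c + 110))/9 = ((41 + l)*(110 + c))/9 = (41 + l)*(110 + c)/9)
d = -2225/878 (d = -17800*1/7024 = -2225/878 ≈ -2.5342)
(t(0, -44) - 8595) + d = ((4510/9 + (41/9)*(-44) + (110/9)*0 + (⅑)*(-44)*0) - 8595) - 2225/878 = ((4510/9 - 1804/9 + 0 + 0) - 8595) - 2225/878 = (902/3 - 8595) - 2225/878 = -24883/3 - 2225/878 = -21853949/2634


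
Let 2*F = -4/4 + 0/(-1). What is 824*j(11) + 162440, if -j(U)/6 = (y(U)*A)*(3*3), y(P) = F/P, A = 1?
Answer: 1809088/11 ≈ 1.6446e+5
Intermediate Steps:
F = -½ (F = (-4/4 + 0/(-1))/2 = (-4*¼ + 0*(-1))/2 = (-1 + 0)/2 = (½)*(-1) = -½ ≈ -0.50000)
y(P) = -1/(2*P)
j(U) = 27/U (j(U) = -6*-1/(2*U)*1*3*3 = -6*(-1/(2*U))*9 = -(-27)/U = 27/U)
824*j(11) + 162440 = 824*(27/11) + 162440 = 22248/11 + 162440 = 1809088/11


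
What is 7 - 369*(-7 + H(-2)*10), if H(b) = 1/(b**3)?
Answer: 12205/4 ≈ 3051.3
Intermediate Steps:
H(b) = b**(-3)
7 - 369*(-7 + H(-2)*10) = 7 - 369*(-7 + 10/(-2)**3) = 7 - 369*(-7 - 1/8*10) = 7 - 369*(-7 - 5/4) = 7 - 369*(-33/4) = 7 + 12177/4 = 12205/4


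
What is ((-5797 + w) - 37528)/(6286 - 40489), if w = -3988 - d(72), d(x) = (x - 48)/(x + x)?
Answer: 283879/205218 ≈ 1.3833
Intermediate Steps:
d(x) = (-48 + x)/(2*x) (d(x) = (-48 + x)/((2*x)) = (-48 + x)*(1/(2*x)) = (-48 + x)/(2*x))
w = -23929/6 (w = -3988 - (-48 + 72)/(2*72) = -3988 - 24/(2*72) = -3988 - 1*⅙ = -3988 - ⅙ = -23929/6 ≈ -3988.2)
((-5797 + w) - 37528)/(6286 - 40489) = ((-5797 - 23929/6) - 37528)/(6286 - 40489) = (-58711/6 - 37528)/(-34203) = -283879/6*(-1/34203) = 283879/205218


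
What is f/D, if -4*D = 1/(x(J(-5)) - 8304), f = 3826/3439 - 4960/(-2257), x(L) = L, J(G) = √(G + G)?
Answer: 853409453952/7761823 - 102770888*I*√10/7761823 ≈ 1.0995e+5 - 41.87*I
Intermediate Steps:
J(G) = √2*√G (J(G) = √(2*G) = √2*√G)
f = 25692722/7761823 (f = 3826*(1/3439) - 4960*(-1/2257) = 3826/3439 + 4960/2257 = 25692722/7761823 ≈ 3.3101)
D = -1/(4*(-8304 + I*√10)) (D = -1/(4*(√2*√(-5) - 8304)) = -1/(4*(√2*(I*√5) - 8304)) = -1/(4*(I*√10 - 8304)) = -1/(4*(-8304 + I*√10)) ≈ 3.0106e-5 + 1.1465e-8*I)
f/D = 25692722/(7761823*(1038/34478213 + I*√10/275825704))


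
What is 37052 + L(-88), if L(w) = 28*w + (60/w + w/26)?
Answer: 9891005/286 ≈ 34584.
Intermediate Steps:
L(w) = 60/w + 729*w/26 (L(w) = 28*w + (60/w + w*(1/26)) = 28*w + (60/w + w/26) = 60/w + 729*w/26)
37052 + L(-88) = 37052 + (60/(-88) + (729/26)*(-88)) = 37052 + (60*(-1/88) - 32076/13) = 37052 + (-15/22 - 32076/13) = 37052 - 705867/286 = 9891005/286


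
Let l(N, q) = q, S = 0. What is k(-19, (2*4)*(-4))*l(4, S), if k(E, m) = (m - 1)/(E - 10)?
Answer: 0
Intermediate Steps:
k(E, m) = (-1 + m)/(-10 + E)
k(-19, (2*4)*(-4))*l(4, S) = ((-1 + (2*4)*(-4))/(-10 - 19))*0 = ((-1 + 8*(-4))/(-29))*0 = -(-1 - 32)/29*0 = -1/29*(-33)*0 = (33/29)*0 = 0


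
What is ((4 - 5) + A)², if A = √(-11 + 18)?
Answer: (-1 + √7)² ≈ 2.7085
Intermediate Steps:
A = √7 ≈ 2.6458
((4 - 5) + A)² = ((4 - 5) + √7)² = (-1 + √7)²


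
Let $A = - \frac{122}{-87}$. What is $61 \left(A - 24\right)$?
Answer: $- \frac{119926}{87} \approx -1378.5$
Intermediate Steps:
$A = \frac{122}{87}$ ($A = \left(-122\right) \left(- \frac{1}{87}\right) = \frac{122}{87} \approx 1.4023$)
$61 \left(A - 24\right) = 61 \left(\frac{122}{87} - 24\right) = 61 \left(- \frac{1966}{87}\right) = - \frac{119926}{87}$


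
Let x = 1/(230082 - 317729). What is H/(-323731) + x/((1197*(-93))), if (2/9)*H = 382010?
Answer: -16772639012455184/3158627726584197 ≈ -5.3101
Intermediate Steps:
H = 1719045 (H = (9/2)*382010 = 1719045)
x = -1/87647 (x = 1/(-87647) = -1/87647 ≈ -1.1409e-5)
H/(-323731) + x/((1197*(-93))) = 1719045/(-323731) - 1/(87647*(1197*(-93))) = 1719045*(-1/323731) - 1/87647/(-111321) = -1719045/323731 - 1/87647*(-1/111321) = -1719045/323731 + 1/9756951687 = -16772639012455184/3158627726584197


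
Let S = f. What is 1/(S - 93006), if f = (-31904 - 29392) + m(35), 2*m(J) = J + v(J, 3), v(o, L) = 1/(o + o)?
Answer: -140/21599829 ≈ -6.4815e-6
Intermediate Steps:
v(o, L) = 1/(2*o)
m(J) = J/2 + 1/(4*J) (m(J) = (J + 1/(2*J))/2 = J/2 + 1/(4*J))
f = -8578989/140 (f = (-31904 - 29392) + ((½)*35 + (¼)/35) = -61296 + (35/2 + (¼)*(1/35)) = -61296 + (35/2 + 1/140) = -61296 + 2451/140 = -8578989/140 ≈ -61279.)
S = -8578989/140 ≈ -61279.
1/(S - 93006) = 1/(-8578989/140 - 93006) = 1/(-21599829/140) = -140/21599829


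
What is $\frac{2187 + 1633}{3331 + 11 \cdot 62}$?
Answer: $\frac{3820}{4013} \approx 0.95191$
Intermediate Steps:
$\frac{2187 + 1633}{3331 + 11 \cdot 62} = \frac{3820}{3331 + 682} = \frac{3820}{4013}$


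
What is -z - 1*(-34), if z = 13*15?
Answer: -161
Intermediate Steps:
z = 195
-z - 1*(-34) = -1*195 - 1*(-34) = -195 + 34 = -161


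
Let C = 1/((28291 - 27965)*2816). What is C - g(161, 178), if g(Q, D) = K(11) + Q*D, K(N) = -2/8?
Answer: -26308273023/918016 ≈ -28658.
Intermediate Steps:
K(N) = -¼ (K(N) = -2*⅛ = -¼)
C = 1/918016 (C = (1/2816)/326 = (1/326)*(1/2816) = 1/918016 ≈ 1.0893e-6)
g(Q, D) = -¼ + D*Q (g(Q, D) = -¼ + Q*D = -¼ + D*Q)
C - g(161, 178) = 1/918016 - (-¼ + 178*161) = 1/918016 - (-¼ + 28658) = 1/918016 - 1*114631/4 = 1/918016 - 114631/4 = -26308273023/918016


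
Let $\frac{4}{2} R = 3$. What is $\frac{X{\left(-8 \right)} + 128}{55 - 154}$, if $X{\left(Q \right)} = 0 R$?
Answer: $- \frac{128}{99} \approx -1.2929$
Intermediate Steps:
$R = \frac{3}{2}$ ($R = \frac{1}{2} \cdot 3 = \frac{3}{2} \approx 1.5$)
$X{\left(Q \right)} = 0$ ($X{\left(Q \right)} = 0 \cdot \frac{3}{2} = 0$)
$\frac{X{\left(-8 \right)} + 128}{55 - 154} = \frac{0 + 128}{55 - 154} = \frac{128}{-99} = 128 \left(- \frac{1}{99}\right) = - \frac{128}{99}$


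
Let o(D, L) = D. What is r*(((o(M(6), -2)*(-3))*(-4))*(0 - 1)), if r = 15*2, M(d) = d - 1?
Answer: -1800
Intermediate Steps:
M(d) = -1 + d
r = 30
r*(((o(M(6), -2)*(-3))*(-4))*(0 - 1)) = 30*((((-1 + 6)*(-3))*(-4))*(0 - 1)) = 30*(((5*(-3))*(-4))*(-1)) = 30*(-15*(-4)*(-1)) = 30*(60*(-1)) = 30*(-60) = -1800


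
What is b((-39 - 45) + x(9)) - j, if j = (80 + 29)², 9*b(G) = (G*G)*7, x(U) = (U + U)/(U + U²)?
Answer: -1444298/225 ≈ -6419.1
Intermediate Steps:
x(U) = 2*U/(U + U²) (x(U) = (2*U)/(U + U²) = 2*U/(U + U²))
b(G) = 7*G²/9 (b(G) = ((G*G)*7)/9 = (G²*7)/9 = (7*G²)/9 = 7*G²/9)
j = 11881 (j = 109² = 11881)
b((-39 - 45) + x(9)) - j = 7*((-39 - 45) + 2/(1 + 9))²/9 - 1*11881 = 7*(-84 + 2/10)²/9 - 11881 = 7*(-84 + 2*(⅒))²/9 - 11881 = 7*(-84 + ⅕)²/9 - 11881 = 7*(-419/5)²/9 - 11881 = (7/9)*(175561/25) - 11881 = 1228927/225 - 11881 = -1444298/225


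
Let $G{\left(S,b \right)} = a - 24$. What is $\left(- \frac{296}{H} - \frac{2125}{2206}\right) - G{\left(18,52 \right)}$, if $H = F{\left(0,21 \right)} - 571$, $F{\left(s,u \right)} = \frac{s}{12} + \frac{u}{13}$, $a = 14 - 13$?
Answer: $\frac{184161057}{8164406} \approx 22.557$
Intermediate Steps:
$a = 1$
$F{\left(s,u \right)} = \frac{s}{12} + \frac{u}{13}$ ($F{\left(s,u \right)} = s \frac{1}{12} + u \frac{1}{13} = \frac{s}{12} + \frac{u}{13}$)
$G{\left(S,b \right)} = -23$ ($G{\left(S,b \right)} = 1 - 24 = -23$)
$H = - \frac{7402}{13}$ ($H = \left(\frac{1}{12} \cdot 0 + \frac{1}{13} \cdot 21\right) - 571 = \left(0 + \frac{21}{13}\right) - 571 = \frac{21}{13} - 571 = - \frac{7402}{13} \approx -569.38$)
$\left(- \frac{296}{H} - \frac{2125}{2206}\right) - G{\left(18,52 \right)} = \left(- \frac{296}{- \frac{7402}{13}} - \frac{2125}{2206}\right) - -23 = \left(\left(-296\right) \left(- \frac{13}{7402}\right) - \frac{2125}{2206}\right) + 23 = \left(\frac{1924}{3701} - \frac{2125}{2206}\right) + 23 = - \frac{3620281}{8164406} + 23 = \frac{184161057}{8164406}$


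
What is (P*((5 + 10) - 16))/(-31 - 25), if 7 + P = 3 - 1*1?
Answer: -5/56 ≈ -0.089286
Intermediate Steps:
P = -5 (P = -7 + (3 - 1*1) = -7 + (3 - 1) = -7 + 2 = -5)
(P*((5 + 10) - 16))/(-31 - 25) = (-5*((5 + 10) - 16))/(-31 - 25) = -5*(15 - 16)/(-56) = -5*(-1)*(-1/56) = 5*(-1/56) = -5/56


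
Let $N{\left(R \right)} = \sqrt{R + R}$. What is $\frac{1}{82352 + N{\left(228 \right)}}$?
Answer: $\frac{10294}{847731431} - \frac{\sqrt{114}}{3390925724} \approx 1.214 \cdot 10^{-5}$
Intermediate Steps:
$N{\left(R \right)} = \sqrt{2} \sqrt{R}$ ($N{\left(R \right)} = \sqrt{2 R} = \sqrt{2} \sqrt{R}$)
$\frac{1}{82352 + N{\left(228 \right)}} = \frac{1}{82352 + \sqrt{2} \sqrt{228}} = \frac{1}{82352 + \sqrt{2} \cdot 2 \sqrt{57}} = \frac{1}{82352 + 2 \sqrt{114}}$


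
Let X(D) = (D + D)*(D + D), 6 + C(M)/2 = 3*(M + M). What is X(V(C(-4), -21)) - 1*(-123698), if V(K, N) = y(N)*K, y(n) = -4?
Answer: 354098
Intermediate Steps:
C(M) = -12 + 12*M (C(M) = -12 + 2*(3*(M + M)) = -12 + 2*(3*(2*M)) = -12 + 2*(6*M) = -12 + 12*M)
V(K, N) = -4*K
X(D) = 4*D² (X(D) = (2*D)*(2*D) = 4*D²)
X(V(C(-4), -21)) - 1*(-123698) = 4*(-4*(-12 + 12*(-4)))² - 1*(-123698) = 4*(-4*(-12 - 48))² + 123698 = 4*(-4*(-60))² + 123698 = 4*240² + 123698 = 4*57600 + 123698 = 230400 + 123698 = 354098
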